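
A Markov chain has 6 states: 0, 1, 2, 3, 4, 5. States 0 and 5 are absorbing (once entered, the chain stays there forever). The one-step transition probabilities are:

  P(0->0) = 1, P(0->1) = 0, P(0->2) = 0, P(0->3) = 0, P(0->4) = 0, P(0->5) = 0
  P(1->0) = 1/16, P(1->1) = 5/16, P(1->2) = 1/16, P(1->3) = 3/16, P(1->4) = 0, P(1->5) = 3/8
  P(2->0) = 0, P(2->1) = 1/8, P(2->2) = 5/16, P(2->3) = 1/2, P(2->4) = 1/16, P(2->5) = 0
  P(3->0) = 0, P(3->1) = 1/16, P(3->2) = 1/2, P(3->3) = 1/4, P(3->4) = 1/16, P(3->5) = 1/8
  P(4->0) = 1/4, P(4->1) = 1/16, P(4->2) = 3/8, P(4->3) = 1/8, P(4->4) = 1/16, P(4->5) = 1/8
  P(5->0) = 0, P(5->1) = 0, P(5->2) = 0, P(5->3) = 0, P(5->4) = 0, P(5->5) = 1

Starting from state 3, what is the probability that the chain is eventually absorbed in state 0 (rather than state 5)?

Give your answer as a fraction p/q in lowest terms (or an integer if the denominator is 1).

Answer: 631/3847

Derivation:
Let a_i = P(absorbed in 0 | start in state i).
Boundary conditions: a_0 = 1, a_5 = 0.
For each transient state i, a_i = sum_j P(i->j) * a_j:
  a_1 = 1/16*a_0 + 5/16*a_1 + 1/16*a_2 + 3/16*a_3 + 0*a_4 + 3/8*a_5
  a_2 = 0*a_0 + 1/8*a_1 + 5/16*a_2 + 1/2*a_3 + 1/16*a_4 + 0*a_5
  a_3 = 0*a_0 + 1/16*a_1 + 1/2*a_2 + 1/4*a_3 + 1/16*a_4 + 1/8*a_5
  a_4 = 1/4*a_0 + 1/16*a_1 + 3/8*a_2 + 1/8*a_3 + 1/16*a_4 + 1/8*a_5

Substituting a_0 = 1 and a_5 = 0, rearrange to (I - Q) a = r where r[i] = P(i -> 0):
  [11/16, -1/16, -3/16, 0] . (a_1, a_2, a_3, a_4) = 1/16
  [-1/8, 11/16, -1/2, -1/16] . (a_1, a_2, a_3, a_4) = 0
  [-1/16, -1/2, 3/4, -1/16] . (a_1, a_2, a_3, a_4) = 0
  [-1/16, -3/8, -1/8, 15/16] . (a_1, a_2, a_3, a_4) = 1/4

Solving yields:
  a_1 = 585/3847
  a_2 = 695/3847
  a_3 = 631/3847
  a_4 = 1427/3847

Starting state is 3, so the absorption probability is a_3 = 631/3847.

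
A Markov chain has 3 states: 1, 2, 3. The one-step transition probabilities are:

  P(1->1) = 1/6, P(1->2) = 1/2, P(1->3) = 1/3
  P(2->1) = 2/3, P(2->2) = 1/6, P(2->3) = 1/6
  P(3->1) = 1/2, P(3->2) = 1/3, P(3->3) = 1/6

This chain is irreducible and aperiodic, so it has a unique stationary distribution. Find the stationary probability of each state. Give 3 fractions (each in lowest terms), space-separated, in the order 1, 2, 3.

The stationary distribution satisfies pi = pi * P, i.e.:
  pi_1 = 1/6*pi_1 + 2/3*pi_2 + 1/2*pi_3
  pi_2 = 1/2*pi_1 + 1/6*pi_2 + 1/3*pi_3
  pi_3 = 1/3*pi_1 + 1/6*pi_2 + 1/6*pi_3
with normalization: pi_1 + pi_2 + pi_3 = 1.

Using the first 2 balance equations plus normalization, the linear system A*pi = b is:
  [-5/6, 2/3, 1/2] . pi = 0
  [1/2, -5/6, 1/3] . pi = 0
  [1, 1, 1] . pi = 1

Solving yields:
  pi_1 = 23/55
  pi_2 = 19/55
  pi_3 = 13/55

Verification (pi * P):
  23/55*1/6 + 19/55*2/3 + 13/55*1/2 = 23/55 = pi_1  (ok)
  23/55*1/2 + 19/55*1/6 + 13/55*1/3 = 19/55 = pi_2  (ok)
  23/55*1/3 + 19/55*1/6 + 13/55*1/6 = 13/55 = pi_3  (ok)

Answer: 23/55 19/55 13/55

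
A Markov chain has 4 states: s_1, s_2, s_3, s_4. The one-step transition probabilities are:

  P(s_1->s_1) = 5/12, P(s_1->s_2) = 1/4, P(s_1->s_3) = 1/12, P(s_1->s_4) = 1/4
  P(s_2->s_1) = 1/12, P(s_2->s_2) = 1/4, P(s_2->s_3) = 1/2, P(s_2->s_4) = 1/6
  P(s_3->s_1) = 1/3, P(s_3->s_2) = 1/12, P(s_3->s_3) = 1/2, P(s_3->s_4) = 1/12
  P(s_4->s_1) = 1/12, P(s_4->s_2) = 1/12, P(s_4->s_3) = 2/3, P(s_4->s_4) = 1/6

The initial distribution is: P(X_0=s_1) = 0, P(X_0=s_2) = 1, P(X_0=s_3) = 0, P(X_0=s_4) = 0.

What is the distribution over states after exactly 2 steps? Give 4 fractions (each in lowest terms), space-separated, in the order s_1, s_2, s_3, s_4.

Answer: 17/72 5/36 71/144 19/144

Derivation:
Propagating the distribution step by step (d_{t+1} = d_t * P):
d_0 = (s_1=0, s_2=1, s_3=0, s_4=0)
  d_1[s_1] = 0*5/12 + 1*1/12 + 0*1/3 + 0*1/12 = 1/12
  d_1[s_2] = 0*1/4 + 1*1/4 + 0*1/12 + 0*1/12 = 1/4
  d_1[s_3] = 0*1/12 + 1*1/2 + 0*1/2 + 0*2/3 = 1/2
  d_1[s_4] = 0*1/4 + 1*1/6 + 0*1/12 + 0*1/6 = 1/6
d_1 = (s_1=1/12, s_2=1/4, s_3=1/2, s_4=1/6)
  d_2[s_1] = 1/12*5/12 + 1/4*1/12 + 1/2*1/3 + 1/6*1/12 = 17/72
  d_2[s_2] = 1/12*1/4 + 1/4*1/4 + 1/2*1/12 + 1/6*1/12 = 5/36
  d_2[s_3] = 1/12*1/12 + 1/4*1/2 + 1/2*1/2 + 1/6*2/3 = 71/144
  d_2[s_4] = 1/12*1/4 + 1/4*1/6 + 1/2*1/12 + 1/6*1/6 = 19/144
d_2 = (s_1=17/72, s_2=5/36, s_3=71/144, s_4=19/144)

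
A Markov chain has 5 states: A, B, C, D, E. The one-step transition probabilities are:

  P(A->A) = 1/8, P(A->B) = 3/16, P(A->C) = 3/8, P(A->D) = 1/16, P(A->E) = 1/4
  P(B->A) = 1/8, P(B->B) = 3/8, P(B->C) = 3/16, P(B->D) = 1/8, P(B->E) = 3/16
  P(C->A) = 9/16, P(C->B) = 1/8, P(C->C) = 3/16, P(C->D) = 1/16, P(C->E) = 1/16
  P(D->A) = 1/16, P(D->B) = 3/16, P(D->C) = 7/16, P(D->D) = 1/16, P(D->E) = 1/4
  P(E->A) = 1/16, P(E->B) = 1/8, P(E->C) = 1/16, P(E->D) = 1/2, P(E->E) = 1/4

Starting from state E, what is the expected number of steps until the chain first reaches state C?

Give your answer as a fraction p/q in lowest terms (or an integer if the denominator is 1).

Answer: 4816/1031

Derivation:
Let h_i = expected steps to first reach C from state i.
Boundary: h_C = 0.
First-step equations for the other states:
  h_A = 1 + 1/8*h_A + 3/16*h_B + 3/8*h_C + 1/16*h_D + 1/4*h_E
  h_B = 1 + 1/8*h_A + 3/8*h_B + 3/16*h_C + 1/8*h_D + 3/16*h_E
  h_D = 1 + 1/16*h_A + 3/16*h_B + 7/16*h_C + 1/16*h_D + 1/4*h_E
  h_E = 1 + 1/16*h_A + 1/8*h_B + 1/16*h_C + 1/2*h_D + 1/4*h_E

Substituting h_C = 0 and rearranging gives the linear system (I - Q) h = 1:
  [7/8, -3/16, -1/16, -1/4] . (h_A, h_B, h_D, h_E) = 1
  [-1/8, 5/8, -1/8, -3/16] . (h_A, h_B, h_D, h_E) = 1
  [-1/16, -3/16, 15/16, -1/4] . (h_A, h_B, h_D, h_E) = 1
  [-1/16, -1/8, -1/2, 3/4] . (h_A, h_B, h_D, h_E) = 1

Solving yields:
  h_A = 26496/7217
  h_B = 31928/7217
  h_D = 24840/7217
  h_E = 4816/1031

Starting state is E, so the expected hitting time is h_E = 4816/1031.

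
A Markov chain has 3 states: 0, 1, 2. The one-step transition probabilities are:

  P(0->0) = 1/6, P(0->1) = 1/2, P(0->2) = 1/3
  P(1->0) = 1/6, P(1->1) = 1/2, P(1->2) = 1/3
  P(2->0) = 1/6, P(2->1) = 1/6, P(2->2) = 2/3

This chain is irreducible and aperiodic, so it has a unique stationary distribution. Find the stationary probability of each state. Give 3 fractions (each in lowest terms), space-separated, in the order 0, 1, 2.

The stationary distribution satisfies pi = pi * P, i.e.:
  pi_0 = 1/6*pi_0 + 1/6*pi_1 + 1/6*pi_2
  pi_1 = 1/2*pi_0 + 1/2*pi_1 + 1/6*pi_2
  pi_2 = 1/3*pi_0 + 1/3*pi_1 + 2/3*pi_2
with normalization: pi_0 + pi_1 + pi_2 = 1.

Using the first 2 balance equations plus normalization, the linear system A*pi = b is:
  [-5/6, 1/6, 1/6] . pi = 0
  [1/2, -1/2, 1/6] . pi = 0
  [1, 1, 1] . pi = 1

Solving yields:
  pi_0 = 1/6
  pi_1 = 1/3
  pi_2 = 1/2

Verification (pi * P):
  1/6*1/6 + 1/3*1/6 + 1/2*1/6 = 1/6 = pi_0  (ok)
  1/6*1/2 + 1/3*1/2 + 1/2*1/6 = 1/3 = pi_1  (ok)
  1/6*1/3 + 1/3*1/3 + 1/2*2/3 = 1/2 = pi_2  (ok)

Answer: 1/6 1/3 1/2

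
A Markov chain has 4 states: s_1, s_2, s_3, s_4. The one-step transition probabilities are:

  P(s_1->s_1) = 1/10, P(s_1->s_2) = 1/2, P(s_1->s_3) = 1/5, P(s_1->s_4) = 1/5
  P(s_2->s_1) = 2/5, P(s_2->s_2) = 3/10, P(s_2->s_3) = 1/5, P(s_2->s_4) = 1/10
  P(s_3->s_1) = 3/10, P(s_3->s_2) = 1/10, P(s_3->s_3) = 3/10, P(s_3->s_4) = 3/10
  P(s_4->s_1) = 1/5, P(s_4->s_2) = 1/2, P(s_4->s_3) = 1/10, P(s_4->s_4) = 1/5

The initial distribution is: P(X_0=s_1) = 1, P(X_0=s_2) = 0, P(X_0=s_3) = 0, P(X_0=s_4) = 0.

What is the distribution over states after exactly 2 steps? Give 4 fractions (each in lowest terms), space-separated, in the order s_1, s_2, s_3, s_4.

Propagating the distribution step by step (d_{t+1} = d_t * P):
d_0 = (s_1=1, s_2=0, s_3=0, s_4=0)
  d_1[s_1] = 1*1/10 + 0*2/5 + 0*3/10 + 0*1/5 = 1/10
  d_1[s_2] = 1*1/2 + 0*3/10 + 0*1/10 + 0*1/2 = 1/2
  d_1[s_3] = 1*1/5 + 0*1/5 + 0*3/10 + 0*1/10 = 1/5
  d_1[s_4] = 1*1/5 + 0*1/10 + 0*3/10 + 0*1/5 = 1/5
d_1 = (s_1=1/10, s_2=1/2, s_3=1/5, s_4=1/5)
  d_2[s_1] = 1/10*1/10 + 1/2*2/5 + 1/5*3/10 + 1/5*1/5 = 31/100
  d_2[s_2] = 1/10*1/2 + 1/2*3/10 + 1/5*1/10 + 1/5*1/2 = 8/25
  d_2[s_3] = 1/10*1/5 + 1/2*1/5 + 1/5*3/10 + 1/5*1/10 = 1/5
  d_2[s_4] = 1/10*1/5 + 1/2*1/10 + 1/5*3/10 + 1/5*1/5 = 17/100
d_2 = (s_1=31/100, s_2=8/25, s_3=1/5, s_4=17/100)

Answer: 31/100 8/25 1/5 17/100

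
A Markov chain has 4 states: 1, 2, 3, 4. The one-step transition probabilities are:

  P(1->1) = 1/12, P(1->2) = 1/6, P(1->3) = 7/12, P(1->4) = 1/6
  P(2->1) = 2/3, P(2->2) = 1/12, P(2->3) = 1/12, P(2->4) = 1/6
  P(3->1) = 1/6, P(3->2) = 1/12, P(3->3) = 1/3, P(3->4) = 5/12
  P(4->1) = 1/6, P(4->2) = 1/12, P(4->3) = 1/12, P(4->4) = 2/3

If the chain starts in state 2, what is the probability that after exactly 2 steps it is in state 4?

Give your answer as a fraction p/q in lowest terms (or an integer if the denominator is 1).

Answer: 13/48

Derivation:
Computing P^2 by repeated multiplication:
P^1 =
  1: [1/12, 1/6, 7/12, 1/6]
  2: [2/3, 1/12, 1/12, 1/6]
  3: [1/6, 1/12, 1/3, 5/12]
  4: [1/6, 1/12, 1/12, 2/3]
P^2 =
  1: [35/144, 13/144, 13/48, 19/48]
  2: [11/72, 5/36, 7/16, 13/48]
  3: [7/36, 7/72, 1/4, 11/24]
  4: [7/36, 7/72, 3/16, 25/48]

(P^2)[2 -> 4] = 13/48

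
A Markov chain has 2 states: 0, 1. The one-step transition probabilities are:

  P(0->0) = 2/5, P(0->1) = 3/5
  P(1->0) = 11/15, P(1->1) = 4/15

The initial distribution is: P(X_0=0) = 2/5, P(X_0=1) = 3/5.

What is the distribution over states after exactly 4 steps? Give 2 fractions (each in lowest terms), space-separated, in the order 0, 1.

Answer: 74/135 61/135

Derivation:
Propagating the distribution step by step (d_{t+1} = d_t * P):
d_0 = (0=2/5, 1=3/5)
  d_1[0] = 2/5*2/5 + 3/5*11/15 = 3/5
  d_1[1] = 2/5*3/5 + 3/5*4/15 = 2/5
d_1 = (0=3/5, 1=2/5)
  d_2[0] = 3/5*2/5 + 2/5*11/15 = 8/15
  d_2[1] = 3/5*3/5 + 2/5*4/15 = 7/15
d_2 = (0=8/15, 1=7/15)
  d_3[0] = 8/15*2/5 + 7/15*11/15 = 5/9
  d_3[1] = 8/15*3/5 + 7/15*4/15 = 4/9
d_3 = (0=5/9, 1=4/9)
  d_4[0] = 5/9*2/5 + 4/9*11/15 = 74/135
  d_4[1] = 5/9*3/5 + 4/9*4/15 = 61/135
d_4 = (0=74/135, 1=61/135)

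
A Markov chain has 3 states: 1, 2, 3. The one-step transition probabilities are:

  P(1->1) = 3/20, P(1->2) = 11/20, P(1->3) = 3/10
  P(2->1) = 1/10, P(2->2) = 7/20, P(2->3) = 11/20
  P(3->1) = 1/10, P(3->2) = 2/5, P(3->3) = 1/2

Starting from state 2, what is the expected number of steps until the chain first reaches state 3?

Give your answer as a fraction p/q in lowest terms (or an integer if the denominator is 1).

Answer: 380/199

Derivation:
Let h_i = expected steps to first reach 3 from state i.
Boundary: h_3 = 0.
First-step equations for the other states:
  h_1 = 1 + 3/20*h_1 + 11/20*h_2 + 3/10*h_3
  h_2 = 1 + 1/10*h_1 + 7/20*h_2 + 11/20*h_3

Substituting h_3 = 0 and rearranging gives the linear system (I - Q) h = 1:
  [17/20, -11/20] . (h_1, h_2) = 1
  [-1/10, 13/20] . (h_1, h_2) = 1

Solving yields:
  h_1 = 480/199
  h_2 = 380/199

Starting state is 2, so the expected hitting time is h_2 = 380/199.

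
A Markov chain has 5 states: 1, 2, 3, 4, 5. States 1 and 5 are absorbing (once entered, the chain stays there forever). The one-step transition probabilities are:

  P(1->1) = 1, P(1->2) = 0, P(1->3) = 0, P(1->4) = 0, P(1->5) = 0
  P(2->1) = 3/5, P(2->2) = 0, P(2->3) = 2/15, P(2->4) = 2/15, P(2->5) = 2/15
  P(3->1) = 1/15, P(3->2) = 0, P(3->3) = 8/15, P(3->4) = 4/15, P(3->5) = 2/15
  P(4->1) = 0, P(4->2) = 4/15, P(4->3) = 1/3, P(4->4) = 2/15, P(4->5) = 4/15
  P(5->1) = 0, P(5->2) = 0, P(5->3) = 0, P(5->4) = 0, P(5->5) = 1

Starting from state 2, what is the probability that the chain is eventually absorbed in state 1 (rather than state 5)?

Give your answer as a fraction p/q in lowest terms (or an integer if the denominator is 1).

Answer: 675/977

Derivation:
Let a_i = P(absorbed in 1 | start in state i).
Boundary conditions: a_1 = 1, a_5 = 0.
For each transient state i, a_i = sum_j P(i->j) * a_j:
  a_2 = 3/5*a_1 + 0*a_2 + 2/15*a_3 + 2/15*a_4 + 2/15*a_5
  a_3 = 1/15*a_1 + 0*a_2 + 8/15*a_3 + 4/15*a_4 + 2/15*a_5
  a_4 = 0*a_1 + 4/15*a_2 + 1/3*a_3 + 2/15*a_4 + 4/15*a_5

Substituting a_1 = 1 and a_5 = 0, rearrange to (I - Q) a = r where r[i] = P(i -> 1):
  [1, -2/15, -2/15] . (a_2, a_3, a_4) = 3/5
  [0, 7/15, -4/15] . (a_2, a_3, a_4) = 1/15
  [-4/15, -1/3, 13/15] . (a_2, a_3, a_4) = 0

Solving yields:
  a_2 = 675/977
  a_3 = 331/977
  a_4 = 335/977

Starting state is 2, so the absorption probability is a_2 = 675/977.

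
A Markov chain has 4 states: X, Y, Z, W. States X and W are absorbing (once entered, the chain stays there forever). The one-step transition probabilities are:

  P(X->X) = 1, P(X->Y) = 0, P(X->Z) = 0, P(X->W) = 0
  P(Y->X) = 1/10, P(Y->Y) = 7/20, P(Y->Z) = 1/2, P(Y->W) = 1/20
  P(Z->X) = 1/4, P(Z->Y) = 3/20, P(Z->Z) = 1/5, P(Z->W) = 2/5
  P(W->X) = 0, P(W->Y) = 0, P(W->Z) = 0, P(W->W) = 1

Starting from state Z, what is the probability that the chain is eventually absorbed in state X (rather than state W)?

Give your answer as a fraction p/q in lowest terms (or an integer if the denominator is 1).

Let a_i = P(absorbed in X | start in state i).
Boundary conditions: a_X = 1, a_W = 0.
For each transient state i, a_i = sum_j P(i->j) * a_j:
  a_Y = 1/10*a_X + 7/20*a_Y + 1/2*a_Z + 1/20*a_W
  a_Z = 1/4*a_X + 3/20*a_Y + 1/5*a_Z + 2/5*a_W

Substituting a_X = 1 and a_W = 0, rearrange to (I - Q) a = r where r[i] = P(i -> X):
  [13/20, -1/2] . (a_Y, a_Z) = 1/10
  [-3/20, 4/5] . (a_Y, a_Z) = 1/4

Solving yields:
  a_Y = 41/89
  a_Z = 71/178

Starting state is Z, so the absorption probability is a_Z = 71/178.

Answer: 71/178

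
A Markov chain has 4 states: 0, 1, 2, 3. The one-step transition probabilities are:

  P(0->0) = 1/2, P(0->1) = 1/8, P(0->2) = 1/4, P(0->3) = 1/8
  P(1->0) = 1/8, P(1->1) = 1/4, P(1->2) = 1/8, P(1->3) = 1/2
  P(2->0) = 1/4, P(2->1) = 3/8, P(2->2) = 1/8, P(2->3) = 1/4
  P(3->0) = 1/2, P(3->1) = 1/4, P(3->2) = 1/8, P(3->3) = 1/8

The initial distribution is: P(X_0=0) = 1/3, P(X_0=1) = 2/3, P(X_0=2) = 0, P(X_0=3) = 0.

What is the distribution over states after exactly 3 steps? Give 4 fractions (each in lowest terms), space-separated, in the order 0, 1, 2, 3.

Answer: 95/256 341/1536 265/1536 15/64

Derivation:
Propagating the distribution step by step (d_{t+1} = d_t * P):
d_0 = (0=1/3, 1=2/3, 2=0, 3=0)
  d_1[0] = 1/3*1/2 + 2/3*1/8 + 0*1/4 + 0*1/2 = 1/4
  d_1[1] = 1/3*1/8 + 2/3*1/4 + 0*3/8 + 0*1/4 = 5/24
  d_1[2] = 1/3*1/4 + 2/3*1/8 + 0*1/8 + 0*1/8 = 1/6
  d_1[3] = 1/3*1/8 + 2/3*1/2 + 0*1/4 + 0*1/8 = 3/8
d_1 = (0=1/4, 1=5/24, 2=1/6, 3=3/8)
  d_2[0] = 1/4*1/2 + 5/24*1/8 + 1/6*1/4 + 3/8*1/2 = 73/192
  d_2[1] = 1/4*1/8 + 5/24*1/4 + 1/6*3/8 + 3/8*1/4 = 23/96
  d_2[2] = 1/4*1/4 + 5/24*1/8 + 1/6*1/8 + 3/8*1/8 = 5/32
  d_2[3] = 1/4*1/8 + 5/24*1/2 + 1/6*1/4 + 3/8*1/8 = 43/192
d_2 = (0=73/192, 1=23/96, 2=5/32, 3=43/192)
  d_3[0] = 73/192*1/2 + 23/96*1/8 + 5/32*1/4 + 43/192*1/2 = 95/256
  d_3[1] = 73/192*1/8 + 23/96*1/4 + 5/32*3/8 + 43/192*1/4 = 341/1536
  d_3[2] = 73/192*1/4 + 23/96*1/8 + 5/32*1/8 + 43/192*1/8 = 265/1536
  d_3[3] = 73/192*1/8 + 23/96*1/2 + 5/32*1/4 + 43/192*1/8 = 15/64
d_3 = (0=95/256, 1=341/1536, 2=265/1536, 3=15/64)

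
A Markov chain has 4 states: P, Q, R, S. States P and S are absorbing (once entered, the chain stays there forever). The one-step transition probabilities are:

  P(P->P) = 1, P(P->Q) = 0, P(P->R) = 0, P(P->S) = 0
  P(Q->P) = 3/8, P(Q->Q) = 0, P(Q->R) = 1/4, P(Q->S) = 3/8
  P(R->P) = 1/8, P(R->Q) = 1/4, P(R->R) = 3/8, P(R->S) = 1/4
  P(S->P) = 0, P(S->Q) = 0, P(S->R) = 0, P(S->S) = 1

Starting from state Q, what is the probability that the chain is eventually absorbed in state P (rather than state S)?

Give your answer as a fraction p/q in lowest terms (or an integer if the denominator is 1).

Answer: 17/36

Derivation:
Let a_i = P(absorbed in P | start in state i).
Boundary conditions: a_P = 1, a_S = 0.
For each transient state i, a_i = sum_j P(i->j) * a_j:
  a_Q = 3/8*a_P + 0*a_Q + 1/4*a_R + 3/8*a_S
  a_R = 1/8*a_P + 1/4*a_Q + 3/8*a_R + 1/4*a_S

Substituting a_P = 1 and a_S = 0, rearrange to (I - Q) a = r where r[i] = P(i -> P):
  [1, -1/4] . (a_Q, a_R) = 3/8
  [-1/4, 5/8] . (a_Q, a_R) = 1/8

Solving yields:
  a_Q = 17/36
  a_R = 7/18

Starting state is Q, so the absorption probability is a_Q = 17/36.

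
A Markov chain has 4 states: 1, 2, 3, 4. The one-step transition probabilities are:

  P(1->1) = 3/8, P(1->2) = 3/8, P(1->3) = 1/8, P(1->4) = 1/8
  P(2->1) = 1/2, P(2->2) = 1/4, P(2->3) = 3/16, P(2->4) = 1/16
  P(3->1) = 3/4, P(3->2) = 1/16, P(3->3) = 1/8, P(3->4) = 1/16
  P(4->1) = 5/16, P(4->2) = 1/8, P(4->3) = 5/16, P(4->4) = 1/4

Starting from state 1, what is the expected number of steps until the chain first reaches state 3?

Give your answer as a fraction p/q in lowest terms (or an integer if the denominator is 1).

Answer: 1984/331

Derivation:
Let h_i = expected steps to first reach 3 from state i.
Boundary: h_3 = 0.
First-step equations for the other states:
  h_1 = 1 + 3/8*h_1 + 3/8*h_2 + 1/8*h_3 + 1/8*h_4
  h_2 = 1 + 1/2*h_1 + 1/4*h_2 + 3/16*h_3 + 1/16*h_4
  h_4 = 1 + 5/16*h_1 + 1/8*h_2 + 5/16*h_3 + 1/4*h_4

Substituting h_3 = 0 and rearranging gives the linear system (I - Q) h = 1:
  [5/8, -3/8, -1/8] . (h_1, h_2, h_4) = 1
  [-1/2, 3/4, -1/16] . (h_1, h_2, h_4) = 1
  [-5/16, -1/8, 3/4] . (h_1, h_2, h_4) = 1

Solving yields:
  h_1 = 1984/331
  h_2 = 1896/331
  h_4 = 1584/331

Starting state is 1, so the expected hitting time is h_1 = 1984/331.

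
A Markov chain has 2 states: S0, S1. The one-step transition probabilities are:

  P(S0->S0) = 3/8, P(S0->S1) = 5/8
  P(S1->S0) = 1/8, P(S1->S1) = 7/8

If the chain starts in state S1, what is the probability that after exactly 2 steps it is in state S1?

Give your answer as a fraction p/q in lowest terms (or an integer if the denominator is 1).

Answer: 27/32

Derivation:
Computing P^2 by repeated multiplication:
P^1 =
  S0: [3/8, 5/8]
  S1: [1/8, 7/8]
P^2 =
  S0: [7/32, 25/32]
  S1: [5/32, 27/32]

(P^2)[S1 -> S1] = 27/32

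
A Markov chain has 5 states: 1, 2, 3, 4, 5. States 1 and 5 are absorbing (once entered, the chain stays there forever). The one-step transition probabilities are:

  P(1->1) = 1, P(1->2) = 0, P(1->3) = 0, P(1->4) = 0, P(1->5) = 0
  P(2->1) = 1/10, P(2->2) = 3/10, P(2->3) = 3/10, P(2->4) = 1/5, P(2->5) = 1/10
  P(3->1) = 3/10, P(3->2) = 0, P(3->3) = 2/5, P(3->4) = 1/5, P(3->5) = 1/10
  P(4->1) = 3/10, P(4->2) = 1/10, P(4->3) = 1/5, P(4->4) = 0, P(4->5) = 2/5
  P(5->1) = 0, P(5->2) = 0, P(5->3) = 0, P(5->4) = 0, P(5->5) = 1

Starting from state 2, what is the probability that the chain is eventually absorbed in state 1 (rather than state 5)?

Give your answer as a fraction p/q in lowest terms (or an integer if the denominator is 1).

Let a_i = P(absorbed in 1 | start in state i).
Boundary conditions: a_1 = 1, a_5 = 0.
For each transient state i, a_i = sum_j P(i->j) * a_j:
  a_2 = 1/10*a_1 + 3/10*a_2 + 3/10*a_3 + 1/5*a_4 + 1/10*a_5
  a_3 = 3/10*a_1 + 0*a_2 + 2/5*a_3 + 1/5*a_4 + 1/10*a_5
  a_4 = 3/10*a_1 + 1/10*a_2 + 1/5*a_3 + 0*a_4 + 2/5*a_5

Substituting a_1 = 1 and a_5 = 0, rearrange to (I - Q) a = r where r[i] = P(i -> 1):
  [7/10, -3/10, -1/5] . (a_2, a_3, a_4) = 1/10
  [0, 3/5, -1/5] . (a_2, a_3, a_4) = 3/10
  [-1/10, -1/5, 1] . (a_2, a_3, a_4) = 3/10

Solving yields:
  a_2 = 106/187
  a_3 = 124/187
  a_4 = 183/374

Starting state is 2, so the absorption probability is a_2 = 106/187.

Answer: 106/187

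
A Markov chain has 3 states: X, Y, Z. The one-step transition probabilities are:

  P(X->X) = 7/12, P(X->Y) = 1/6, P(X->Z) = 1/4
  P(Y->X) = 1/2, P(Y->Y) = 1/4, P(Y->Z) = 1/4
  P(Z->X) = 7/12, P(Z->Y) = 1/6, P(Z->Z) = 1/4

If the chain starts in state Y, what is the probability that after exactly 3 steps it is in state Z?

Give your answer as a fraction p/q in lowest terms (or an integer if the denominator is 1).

Answer: 1/4

Derivation:
Computing P^3 by repeated multiplication:
P^1 =
  X: [7/12, 1/6, 1/4]
  Y: [1/2, 1/4, 1/4]
  Z: [7/12, 1/6, 1/4]
P^2 =
  X: [41/72, 13/72, 1/4]
  Y: [9/16, 3/16, 1/4]
  Z: [41/72, 13/72, 1/4]
P^3 =
  X: [491/864, 157/864, 1/4]
  Y: [109/192, 35/192, 1/4]
  Z: [491/864, 157/864, 1/4]

(P^3)[Y -> Z] = 1/4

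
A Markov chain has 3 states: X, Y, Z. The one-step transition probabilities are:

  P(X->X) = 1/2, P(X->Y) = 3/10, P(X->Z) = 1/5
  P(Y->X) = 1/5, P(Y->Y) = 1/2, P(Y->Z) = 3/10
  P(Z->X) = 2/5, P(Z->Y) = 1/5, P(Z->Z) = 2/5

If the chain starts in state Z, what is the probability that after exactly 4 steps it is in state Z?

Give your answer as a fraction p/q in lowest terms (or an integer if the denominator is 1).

Computing P^4 by repeated multiplication:
P^1 =
  X: [1/2, 3/10, 1/5]
  Y: [1/5, 1/2, 3/10]
  Z: [2/5, 1/5, 2/5]
P^2 =
  X: [39/100, 17/50, 27/100]
  Y: [8/25, 37/100, 31/100]
  Z: [2/5, 3/10, 3/10]
P^3 =
  X: [371/1000, 341/1000, 36/125]
  Y: [179/500, 343/1000, 299/1000]
  Z: [19/50, 33/100, 29/100]
P^4 =
  X: [3689/10000, 1697/5000, 2917/10000]
  Y: [459/1250, 3387/10000, 2941/10000]
  Z: [93/250, 337/1000, 291/1000]

(P^4)[Z -> Z] = 291/1000

Answer: 291/1000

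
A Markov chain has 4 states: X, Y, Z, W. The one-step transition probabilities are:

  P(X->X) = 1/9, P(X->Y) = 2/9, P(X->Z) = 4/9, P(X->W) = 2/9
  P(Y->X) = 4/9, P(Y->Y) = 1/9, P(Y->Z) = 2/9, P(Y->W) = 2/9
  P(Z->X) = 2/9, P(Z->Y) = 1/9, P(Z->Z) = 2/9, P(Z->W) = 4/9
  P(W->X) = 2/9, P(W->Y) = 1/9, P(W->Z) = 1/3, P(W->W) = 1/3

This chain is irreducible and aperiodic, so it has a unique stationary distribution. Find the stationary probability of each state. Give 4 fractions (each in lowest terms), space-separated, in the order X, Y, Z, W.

Answer: 5/22 3/22 17/55 18/55

Derivation:
The stationary distribution satisfies pi = pi * P, i.e.:
  pi_X = 1/9*pi_X + 4/9*pi_Y + 2/9*pi_Z + 2/9*pi_W
  pi_Y = 2/9*pi_X + 1/9*pi_Y + 1/9*pi_Z + 1/9*pi_W
  pi_Z = 4/9*pi_X + 2/9*pi_Y + 2/9*pi_Z + 1/3*pi_W
  pi_W = 2/9*pi_X + 2/9*pi_Y + 4/9*pi_Z + 1/3*pi_W
with normalization: pi_X + pi_Y + pi_Z + pi_W = 1.

Using the first 3 balance equations plus normalization, the linear system A*pi = b is:
  [-8/9, 4/9, 2/9, 2/9] . pi = 0
  [2/9, -8/9, 1/9, 1/9] . pi = 0
  [4/9, 2/9, -7/9, 1/3] . pi = 0
  [1, 1, 1, 1] . pi = 1

Solving yields:
  pi_X = 5/22
  pi_Y = 3/22
  pi_Z = 17/55
  pi_W = 18/55

Verification (pi * P):
  5/22*1/9 + 3/22*4/9 + 17/55*2/9 + 18/55*2/9 = 5/22 = pi_X  (ok)
  5/22*2/9 + 3/22*1/9 + 17/55*1/9 + 18/55*1/9 = 3/22 = pi_Y  (ok)
  5/22*4/9 + 3/22*2/9 + 17/55*2/9 + 18/55*1/3 = 17/55 = pi_Z  (ok)
  5/22*2/9 + 3/22*2/9 + 17/55*4/9 + 18/55*1/3 = 18/55 = pi_W  (ok)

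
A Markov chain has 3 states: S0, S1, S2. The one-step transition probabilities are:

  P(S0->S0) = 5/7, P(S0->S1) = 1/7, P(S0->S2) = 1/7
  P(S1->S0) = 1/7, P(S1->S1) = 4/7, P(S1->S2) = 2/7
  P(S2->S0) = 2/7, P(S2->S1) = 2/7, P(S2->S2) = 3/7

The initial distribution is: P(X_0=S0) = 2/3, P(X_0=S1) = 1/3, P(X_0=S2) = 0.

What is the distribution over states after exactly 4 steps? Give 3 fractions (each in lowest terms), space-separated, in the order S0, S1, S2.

Answer: 3121/7203 2222/7203 620/2401

Derivation:
Propagating the distribution step by step (d_{t+1} = d_t * P):
d_0 = (S0=2/3, S1=1/3, S2=0)
  d_1[S0] = 2/3*5/7 + 1/3*1/7 + 0*2/7 = 11/21
  d_1[S1] = 2/3*1/7 + 1/3*4/7 + 0*2/7 = 2/7
  d_1[S2] = 2/3*1/7 + 1/3*2/7 + 0*3/7 = 4/21
d_1 = (S0=11/21, S1=2/7, S2=4/21)
  d_2[S0] = 11/21*5/7 + 2/7*1/7 + 4/21*2/7 = 23/49
  d_2[S1] = 11/21*1/7 + 2/7*4/7 + 4/21*2/7 = 43/147
  d_2[S2] = 11/21*1/7 + 2/7*2/7 + 4/21*3/7 = 5/21
d_2 = (S0=23/49, S1=43/147, S2=5/21)
  d_3[S0] = 23/49*5/7 + 43/147*1/7 + 5/21*2/7 = 458/1029
  d_3[S1] = 23/49*1/7 + 43/147*4/7 + 5/21*2/7 = 311/1029
  d_3[S2] = 23/49*1/7 + 43/147*2/7 + 5/21*3/7 = 260/1029
d_3 = (S0=458/1029, S1=311/1029, S2=260/1029)
  d_4[S0] = 458/1029*5/7 + 311/1029*1/7 + 260/1029*2/7 = 3121/7203
  d_4[S1] = 458/1029*1/7 + 311/1029*4/7 + 260/1029*2/7 = 2222/7203
  d_4[S2] = 458/1029*1/7 + 311/1029*2/7 + 260/1029*3/7 = 620/2401
d_4 = (S0=3121/7203, S1=2222/7203, S2=620/2401)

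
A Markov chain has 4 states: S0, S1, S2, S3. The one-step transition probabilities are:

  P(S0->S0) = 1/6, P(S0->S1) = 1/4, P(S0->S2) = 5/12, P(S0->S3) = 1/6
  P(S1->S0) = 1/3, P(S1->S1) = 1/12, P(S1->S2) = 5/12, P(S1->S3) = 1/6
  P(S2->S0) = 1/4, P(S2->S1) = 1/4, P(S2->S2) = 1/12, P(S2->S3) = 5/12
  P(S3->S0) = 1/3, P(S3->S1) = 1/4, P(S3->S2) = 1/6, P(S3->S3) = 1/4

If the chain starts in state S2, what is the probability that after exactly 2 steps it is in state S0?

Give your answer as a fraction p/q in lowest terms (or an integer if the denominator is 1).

Answer: 41/144

Derivation:
Computing P^2 by repeated multiplication:
P^1 =
  S0: [1/6, 1/4, 5/12, 1/6]
  S1: [1/3, 1/12, 5/12, 1/6]
  S2: [1/4, 1/4, 1/12, 5/12]
  S3: [1/3, 1/4, 1/6, 1/4]
P^2 =
  S0: [13/48, 5/24, 17/72, 41/144]
  S1: [35/144, 17/72, 17/72, 41/144]
  S2: [41/144, 5/24, 41/144, 2/9]
  S3: [19/72, 5/24, 43/144, 11/48]

(P^2)[S2 -> S0] = 41/144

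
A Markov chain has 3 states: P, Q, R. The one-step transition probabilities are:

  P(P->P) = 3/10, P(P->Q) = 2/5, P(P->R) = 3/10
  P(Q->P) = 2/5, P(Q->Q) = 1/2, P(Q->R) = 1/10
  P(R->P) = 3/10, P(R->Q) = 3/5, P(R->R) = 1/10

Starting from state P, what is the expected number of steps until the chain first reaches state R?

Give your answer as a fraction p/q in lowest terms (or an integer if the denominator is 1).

Let h_i = expected steps to first reach R from state i.
Boundary: h_R = 0.
First-step equations for the other states:
  h_P = 1 + 3/10*h_P + 2/5*h_Q + 3/10*h_R
  h_Q = 1 + 2/5*h_P + 1/2*h_Q + 1/10*h_R

Substituting h_R = 0 and rearranging gives the linear system (I - Q) h = 1:
  [7/10, -2/5] . (h_P, h_Q) = 1
  [-2/5, 1/2] . (h_P, h_Q) = 1

Solving yields:
  h_P = 90/19
  h_Q = 110/19

Starting state is P, so the expected hitting time is h_P = 90/19.

Answer: 90/19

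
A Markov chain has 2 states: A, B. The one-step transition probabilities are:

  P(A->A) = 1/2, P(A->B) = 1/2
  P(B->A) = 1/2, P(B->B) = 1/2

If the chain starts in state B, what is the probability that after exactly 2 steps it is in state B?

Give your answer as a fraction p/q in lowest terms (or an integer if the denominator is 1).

Computing P^2 by repeated multiplication:
P^1 =
  A: [1/2, 1/2]
  B: [1/2, 1/2]
P^2 =
  A: [1/2, 1/2]
  B: [1/2, 1/2]

(P^2)[B -> B] = 1/2

Answer: 1/2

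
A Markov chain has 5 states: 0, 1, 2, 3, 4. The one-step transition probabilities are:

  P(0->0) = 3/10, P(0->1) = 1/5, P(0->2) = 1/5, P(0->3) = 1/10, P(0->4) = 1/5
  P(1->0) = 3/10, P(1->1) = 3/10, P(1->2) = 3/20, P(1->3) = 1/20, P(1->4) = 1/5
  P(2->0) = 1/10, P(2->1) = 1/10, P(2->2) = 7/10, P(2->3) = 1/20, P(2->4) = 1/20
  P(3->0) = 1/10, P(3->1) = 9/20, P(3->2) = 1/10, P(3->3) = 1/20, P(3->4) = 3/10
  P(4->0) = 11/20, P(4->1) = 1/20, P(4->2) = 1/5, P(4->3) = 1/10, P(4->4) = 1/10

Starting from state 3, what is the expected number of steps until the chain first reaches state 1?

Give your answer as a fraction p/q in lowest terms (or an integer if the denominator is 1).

Answer: 8665/1834

Derivation:
Let h_i = expected steps to first reach 1 from state i.
Boundary: h_1 = 0.
First-step equations for the other states:
  h_0 = 1 + 3/10*h_0 + 1/5*h_1 + 1/5*h_2 + 1/10*h_3 + 1/5*h_4
  h_2 = 1 + 1/10*h_0 + 1/10*h_1 + 7/10*h_2 + 1/20*h_3 + 1/20*h_4
  h_3 = 1 + 1/10*h_0 + 9/20*h_1 + 1/10*h_2 + 1/20*h_3 + 3/10*h_4
  h_4 = 1 + 11/20*h_0 + 1/20*h_1 + 1/5*h_2 + 1/10*h_3 + 1/10*h_4

Substituting h_1 = 0 and rearranging gives the linear system (I - Q) h = 1:
  [7/10, -1/5, -1/10, -1/5] . (h_0, h_2, h_3, h_4) = 1
  [-1/10, 3/10, -1/20, -1/20] . (h_0, h_2, h_3, h_4) = 1
  [-1/10, -1/10, 19/20, -3/10] . (h_0, h_2, h_3, h_4) = 1
  [-11/20, -1/5, -1/10, 9/10] . (h_0, h_2, h_3, h_4) = 1

Solving yields:
  h_0 = 5720/917
  h_2 = 27075/3668
  h_3 = 8665/1834
  h_4 = 6500/917

Starting state is 3, so the expected hitting time is h_3 = 8665/1834.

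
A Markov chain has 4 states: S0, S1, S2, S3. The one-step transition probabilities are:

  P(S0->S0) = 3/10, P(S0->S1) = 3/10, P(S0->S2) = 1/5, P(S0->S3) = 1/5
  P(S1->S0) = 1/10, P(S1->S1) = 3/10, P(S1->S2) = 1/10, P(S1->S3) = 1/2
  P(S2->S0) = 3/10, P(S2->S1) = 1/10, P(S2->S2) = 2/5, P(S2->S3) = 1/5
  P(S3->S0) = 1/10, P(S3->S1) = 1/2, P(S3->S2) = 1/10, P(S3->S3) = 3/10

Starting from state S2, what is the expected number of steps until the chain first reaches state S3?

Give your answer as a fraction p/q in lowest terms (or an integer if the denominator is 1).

Let h_i = expected steps to first reach S3 from state i.
Boundary: h_S3 = 0.
First-step equations for the other states:
  h_S0 = 1 + 3/10*h_S0 + 3/10*h_S1 + 1/5*h_S2 + 1/5*h_S3
  h_S1 = 1 + 1/10*h_S0 + 3/10*h_S1 + 1/10*h_S2 + 1/2*h_S3
  h_S2 = 1 + 3/10*h_S0 + 1/10*h_S1 + 2/5*h_S2 + 1/5*h_S3

Substituting h_S3 = 0 and rearranging gives the linear system (I - Q) h = 1:
  [7/10, -3/10, -1/5] . (h_S0, h_S1, h_S2) = 1
  [-1/10, 7/10, -1/10] . (h_S0, h_S1, h_S2) = 1
  [-3/10, -1/10, 3/5] . (h_S0, h_S1, h_S2) = 1

Solving yields:
  h_S0 = 65/18
  h_S1 = 5/2
  h_S2 = 35/9

Starting state is S2, so the expected hitting time is h_S2 = 35/9.

Answer: 35/9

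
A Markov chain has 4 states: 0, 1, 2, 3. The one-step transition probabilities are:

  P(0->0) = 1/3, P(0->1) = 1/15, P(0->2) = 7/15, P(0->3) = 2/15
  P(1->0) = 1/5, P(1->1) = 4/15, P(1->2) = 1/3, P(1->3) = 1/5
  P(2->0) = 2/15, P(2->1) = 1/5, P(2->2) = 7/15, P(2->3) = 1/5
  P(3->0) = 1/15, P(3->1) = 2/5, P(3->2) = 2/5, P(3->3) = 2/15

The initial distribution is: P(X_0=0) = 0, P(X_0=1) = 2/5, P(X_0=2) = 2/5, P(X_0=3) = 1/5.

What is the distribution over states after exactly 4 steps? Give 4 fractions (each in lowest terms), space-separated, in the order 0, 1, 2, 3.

Answer: 4808/28125 6409/28125 2387/5625 4973/28125

Derivation:
Propagating the distribution step by step (d_{t+1} = d_t * P):
d_0 = (0=0, 1=2/5, 2=2/5, 3=1/5)
  d_1[0] = 0*1/3 + 2/5*1/5 + 2/5*2/15 + 1/5*1/15 = 11/75
  d_1[1] = 0*1/15 + 2/5*4/15 + 2/5*1/5 + 1/5*2/5 = 4/15
  d_1[2] = 0*7/15 + 2/5*1/3 + 2/5*7/15 + 1/5*2/5 = 2/5
  d_1[3] = 0*2/15 + 2/5*1/5 + 2/5*1/5 + 1/5*2/15 = 14/75
d_1 = (0=11/75, 1=4/15, 2=2/5, 3=14/75)
  d_2[0] = 11/75*1/3 + 4/15*1/5 + 2/5*2/15 + 14/75*1/15 = 21/125
  d_2[1] = 11/75*1/15 + 4/15*4/15 + 2/5*1/5 + 14/75*2/5 = 53/225
  d_2[2] = 11/75*7/15 + 4/15*1/3 + 2/5*7/15 + 14/75*2/5 = 157/375
  d_2[3] = 11/75*2/15 + 4/15*1/5 + 2/5*1/5 + 14/75*2/15 = 8/45
d_2 = (0=21/125, 1=53/225, 2=157/375, 3=8/45)
  d_3[0] = 21/125*1/3 + 53/225*1/5 + 157/375*2/15 + 8/45*1/15 = 2882/16875
  d_3[1] = 21/125*1/15 + 53/225*4/15 + 157/375*1/5 + 8/45*2/5 = 3862/16875
  d_3[2] = 21/125*7/15 + 53/225*1/3 + 157/375*7/15 + 8/45*2/5 = 1429/3375
  d_3[3] = 21/125*2/15 + 53/225*1/5 + 157/375*1/5 + 8/45*2/15 = 2986/16875
d_3 = (0=2882/16875, 1=3862/16875, 2=1429/3375, 3=2986/16875)
  d_4[0] = 2882/16875*1/3 + 3862/16875*1/5 + 1429/3375*2/15 + 2986/16875*1/15 = 4808/28125
  d_4[1] = 2882/16875*1/15 + 3862/16875*4/15 + 1429/3375*1/5 + 2986/16875*2/5 = 6409/28125
  d_4[2] = 2882/16875*7/15 + 3862/16875*1/3 + 1429/3375*7/15 + 2986/16875*2/5 = 2387/5625
  d_4[3] = 2882/16875*2/15 + 3862/16875*1/5 + 1429/3375*1/5 + 2986/16875*2/15 = 4973/28125
d_4 = (0=4808/28125, 1=6409/28125, 2=2387/5625, 3=4973/28125)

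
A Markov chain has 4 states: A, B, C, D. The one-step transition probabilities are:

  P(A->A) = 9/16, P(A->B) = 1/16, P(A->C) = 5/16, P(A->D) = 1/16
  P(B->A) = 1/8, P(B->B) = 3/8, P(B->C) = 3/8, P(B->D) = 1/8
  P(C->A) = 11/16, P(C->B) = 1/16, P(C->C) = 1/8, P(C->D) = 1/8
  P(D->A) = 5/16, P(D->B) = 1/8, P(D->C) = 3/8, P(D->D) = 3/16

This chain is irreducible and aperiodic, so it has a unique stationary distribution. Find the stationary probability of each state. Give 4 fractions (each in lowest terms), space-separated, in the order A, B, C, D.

The stationary distribution satisfies pi = pi * P, i.e.:
  pi_A = 9/16*pi_A + 1/8*pi_B + 11/16*pi_C + 5/16*pi_D
  pi_B = 1/16*pi_A + 3/8*pi_B + 1/16*pi_C + 1/8*pi_D
  pi_C = 5/16*pi_A + 3/8*pi_B + 1/8*pi_C + 3/8*pi_D
  pi_D = 1/16*pi_A + 1/8*pi_B + 1/8*pi_C + 3/16*pi_D
with normalization: pi_A + pi_B + pi_C + pi_D = 1.

Using the first 3 balance equations plus normalization, the linear system A*pi = b is:
  [-7/16, 1/8, 11/16, 5/16] . pi = 0
  [1/16, -5/8, 1/16, 1/8] . pi = 0
  [5/16, 3/8, -7/8, 3/8] . pi = 0
  [1, 1, 1, 1] . pi = 1

Solving yields:
  pi_A = 102/193
  pi_B = 289/2895
  pi_C = 264/965
  pi_D = 284/2895

Verification (pi * P):
  102/193*9/16 + 289/2895*1/8 + 264/965*11/16 + 284/2895*5/16 = 102/193 = pi_A  (ok)
  102/193*1/16 + 289/2895*3/8 + 264/965*1/16 + 284/2895*1/8 = 289/2895 = pi_B  (ok)
  102/193*5/16 + 289/2895*3/8 + 264/965*1/8 + 284/2895*3/8 = 264/965 = pi_C  (ok)
  102/193*1/16 + 289/2895*1/8 + 264/965*1/8 + 284/2895*3/16 = 284/2895 = pi_D  (ok)

Answer: 102/193 289/2895 264/965 284/2895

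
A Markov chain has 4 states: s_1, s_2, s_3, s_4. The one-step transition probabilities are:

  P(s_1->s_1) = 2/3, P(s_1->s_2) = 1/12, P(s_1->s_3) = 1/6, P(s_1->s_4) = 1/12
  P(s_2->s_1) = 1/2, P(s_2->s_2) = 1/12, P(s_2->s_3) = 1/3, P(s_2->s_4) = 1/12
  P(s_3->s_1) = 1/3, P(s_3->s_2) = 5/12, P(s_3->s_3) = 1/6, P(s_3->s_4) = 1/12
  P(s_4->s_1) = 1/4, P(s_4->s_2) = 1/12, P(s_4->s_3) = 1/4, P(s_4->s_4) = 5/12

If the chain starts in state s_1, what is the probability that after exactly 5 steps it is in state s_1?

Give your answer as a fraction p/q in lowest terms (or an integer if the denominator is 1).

Computing P^5 by repeated multiplication:
P^1 =
  s_1: [2/3, 1/12, 1/6, 1/12]
  s_2: [1/2, 1/12, 1/3, 1/12]
  s_3: [1/3, 5/12, 1/6, 1/12]
  s_4: [1/4, 1/12, 1/4, 5/12]
P^2 =
  s_1: [9/16, 5/36, 3/16, 1/9]
  s_2: [73/144, 7/36, 3/16, 1/9]
  s_3: [73/144, 5/36, 35/144, 1/9]
  s_4: [19/48, 1/6, 31/144, 2/9]
P^3 =
  s_1: [77/144, 7/48, 43/216, 13/108]
  s_2: [227/432, 7/48, 5/24, 13/108]
  s_3: [223/432, 71/432, 43/216, 13/108]
  s_4: [205/432, 67/432, 23/108, 17/108]
P^4 =
  s_1: [1363/2592, 97/648, 521/2592, 10/81]
  s_2: [1355/2592, 11/72, 521/2592, 10/81]
  s_3: [1355/2592, 97/648, 529/2592, 10/81]
  s_4: [1307/2592, 25/162, 533/2592, 11/81]
P^5 =
  s_1: [4069/7776, 1169/7776, 785/3888, 121/972]
  s_2: [1355/2592, 1169/7776, 787/3888, 121/972]
  s_3: [4061/7776, 1177/7776, 785/3888, 121/972]
  s_4: [1337/2592, 1181/7776, 11/54, 125/972]

(P^5)[s_1 -> s_1] = 4069/7776

Answer: 4069/7776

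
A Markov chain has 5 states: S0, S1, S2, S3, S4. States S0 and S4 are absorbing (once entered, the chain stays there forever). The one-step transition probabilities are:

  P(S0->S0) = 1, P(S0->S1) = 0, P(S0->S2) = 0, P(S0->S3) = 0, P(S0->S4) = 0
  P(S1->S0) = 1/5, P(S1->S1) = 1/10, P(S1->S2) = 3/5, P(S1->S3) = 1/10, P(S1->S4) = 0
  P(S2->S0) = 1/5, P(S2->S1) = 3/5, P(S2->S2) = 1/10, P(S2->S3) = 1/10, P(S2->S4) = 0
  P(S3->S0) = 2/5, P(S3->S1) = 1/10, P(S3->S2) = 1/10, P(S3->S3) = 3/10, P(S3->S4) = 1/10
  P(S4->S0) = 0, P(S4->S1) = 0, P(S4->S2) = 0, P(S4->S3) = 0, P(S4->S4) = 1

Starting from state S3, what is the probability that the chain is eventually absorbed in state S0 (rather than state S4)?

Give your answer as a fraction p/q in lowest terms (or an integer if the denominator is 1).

Let a_i = P(absorbed in S0 | start in state i).
Boundary conditions: a_S0 = 1, a_S4 = 0.
For each transient state i, a_i = sum_j P(i->j) * a_j:
  a_S1 = 1/5*a_S0 + 1/10*a_S1 + 3/5*a_S2 + 1/10*a_S3 + 0*a_S4
  a_S2 = 1/5*a_S0 + 3/5*a_S1 + 1/10*a_S2 + 1/10*a_S3 + 0*a_S4
  a_S3 = 2/5*a_S0 + 1/10*a_S1 + 1/10*a_S2 + 3/10*a_S3 + 1/10*a_S4

Substituting a_S0 = 1 and a_S4 = 0, rearrange to (I - Q) a = r where r[i] = P(i -> S0):
  [9/10, -3/5, -1/10] . (a_S1, a_S2, a_S3) = 1/5
  [-3/5, 9/10, -1/10] . (a_S1, a_S2, a_S3) = 1/5
  [-1/10, -1/10, 7/10] . (a_S1, a_S2, a_S3) = 2/5

Solving yields:
  a_S1 = 18/19
  a_S2 = 18/19
  a_S3 = 16/19

Starting state is S3, so the absorption probability is a_S3 = 16/19.

Answer: 16/19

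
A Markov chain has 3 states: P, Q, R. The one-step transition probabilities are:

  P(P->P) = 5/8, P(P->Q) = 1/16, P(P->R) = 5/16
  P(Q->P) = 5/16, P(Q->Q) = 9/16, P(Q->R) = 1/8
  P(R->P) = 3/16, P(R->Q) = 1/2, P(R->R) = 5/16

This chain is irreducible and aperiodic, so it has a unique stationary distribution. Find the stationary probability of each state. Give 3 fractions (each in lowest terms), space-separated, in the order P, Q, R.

The stationary distribution satisfies pi = pi * P, i.e.:
  pi_P = 5/8*pi_P + 5/16*pi_Q + 3/16*pi_R
  pi_Q = 1/16*pi_P + 9/16*pi_Q + 1/2*pi_R
  pi_R = 5/16*pi_P + 1/8*pi_Q + 5/16*pi_R
with normalization: pi_P + pi_Q + pi_R = 1.

Using the first 2 balance equations plus normalization, the linear system A*pi = b is:
  [-3/8, 5/16, 3/16] . pi = 0
  [1/16, -7/16, 1/2] . pi = 0
  [1, 1, 1] . pi = 1

Solving yields:
  pi_P = 61/149
  pi_Q = 51/149
  pi_R = 37/149

Verification (pi * P):
  61/149*5/8 + 51/149*5/16 + 37/149*3/16 = 61/149 = pi_P  (ok)
  61/149*1/16 + 51/149*9/16 + 37/149*1/2 = 51/149 = pi_Q  (ok)
  61/149*5/16 + 51/149*1/8 + 37/149*5/16 = 37/149 = pi_R  (ok)

Answer: 61/149 51/149 37/149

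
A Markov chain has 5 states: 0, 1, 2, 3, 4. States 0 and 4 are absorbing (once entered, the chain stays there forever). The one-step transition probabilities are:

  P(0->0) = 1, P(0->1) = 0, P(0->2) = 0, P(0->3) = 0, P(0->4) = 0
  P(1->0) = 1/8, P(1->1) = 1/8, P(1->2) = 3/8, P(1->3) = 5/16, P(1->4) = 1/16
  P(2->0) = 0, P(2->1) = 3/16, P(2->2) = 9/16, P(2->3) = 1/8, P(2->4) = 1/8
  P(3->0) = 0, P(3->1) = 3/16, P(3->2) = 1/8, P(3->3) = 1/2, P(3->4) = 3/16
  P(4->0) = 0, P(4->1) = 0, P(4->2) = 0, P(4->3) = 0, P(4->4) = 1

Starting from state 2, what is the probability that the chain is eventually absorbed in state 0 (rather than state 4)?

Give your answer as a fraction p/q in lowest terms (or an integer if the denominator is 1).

Let a_i = P(absorbed in 0 | start in state i).
Boundary conditions: a_0 = 1, a_4 = 0.
For each transient state i, a_i = sum_j P(i->j) * a_j:
  a_1 = 1/8*a_0 + 1/8*a_1 + 3/8*a_2 + 5/16*a_3 + 1/16*a_4
  a_2 = 0*a_0 + 3/16*a_1 + 9/16*a_2 + 1/8*a_3 + 1/8*a_4
  a_3 = 0*a_0 + 3/16*a_1 + 1/8*a_2 + 1/2*a_3 + 3/16*a_4

Substituting a_0 = 1 and a_4 = 0, rearrange to (I - Q) a = r where r[i] = P(i -> 0):
  [7/8, -3/8, -5/16] . (a_1, a_2, a_3) = 1/8
  [-3/16, 7/16, -1/8] . (a_1, a_2, a_3) = 0
  [-3/16, -1/8, 1/2] . (a_1, a_2, a_3) = 0

Solving yields:
  a_1 = 104/413
  a_2 = 60/413
  a_3 = 54/413

Starting state is 2, so the absorption probability is a_2 = 60/413.

Answer: 60/413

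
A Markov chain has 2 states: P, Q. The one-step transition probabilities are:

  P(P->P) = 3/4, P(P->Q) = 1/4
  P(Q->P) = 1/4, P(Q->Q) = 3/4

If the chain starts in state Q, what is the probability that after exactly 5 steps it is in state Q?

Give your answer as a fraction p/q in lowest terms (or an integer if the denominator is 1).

Computing P^5 by repeated multiplication:
P^1 =
  P: [3/4, 1/4]
  Q: [1/4, 3/4]
P^2 =
  P: [5/8, 3/8]
  Q: [3/8, 5/8]
P^3 =
  P: [9/16, 7/16]
  Q: [7/16, 9/16]
P^4 =
  P: [17/32, 15/32]
  Q: [15/32, 17/32]
P^5 =
  P: [33/64, 31/64]
  Q: [31/64, 33/64]

(P^5)[Q -> Q] = 33/64

Answer: 33/64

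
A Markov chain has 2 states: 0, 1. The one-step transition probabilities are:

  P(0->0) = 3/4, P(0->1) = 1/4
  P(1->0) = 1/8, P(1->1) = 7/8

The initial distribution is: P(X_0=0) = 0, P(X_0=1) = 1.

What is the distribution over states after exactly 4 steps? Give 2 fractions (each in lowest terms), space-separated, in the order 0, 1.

Answer: 1157/4096 2939/4096

Derivation:
Propagating the distribution step by step (d_{t+1} = d_t * P):
d_0 = (0=0, 1=1)
  d_1[0] = 0*3/4 + 1*1/8 = 1/8
  d_1[1] = 0*1/4 + 1*7/8 = 7/8
d_1 = (0=1/8, 1=7/8)
  d_2[0] = 1/8*3/4 + 7/8*1/8 = 13/64
  d_2[1] = 1/8*1/4 + 7/8*7/8 = 51/64
d_2 = (0=13/64, 1=51/64)
  d_3[0] = 13/64*3/4 + 51/64*1/8 = 129/512
  d_3[1] = 13/64*1/4 + 51/64*7/8 = 383/512
d_3 = (0=129/512, 1=383/512)
  d_4[0] = 129/512*3/4 + 383/512*1/8 = 1157/4096
  d_4[1] = 129/512*1/4 + 383/512*7/8 = 2939/4096
d_4 = (0=1157/4096, 1=2939/4096)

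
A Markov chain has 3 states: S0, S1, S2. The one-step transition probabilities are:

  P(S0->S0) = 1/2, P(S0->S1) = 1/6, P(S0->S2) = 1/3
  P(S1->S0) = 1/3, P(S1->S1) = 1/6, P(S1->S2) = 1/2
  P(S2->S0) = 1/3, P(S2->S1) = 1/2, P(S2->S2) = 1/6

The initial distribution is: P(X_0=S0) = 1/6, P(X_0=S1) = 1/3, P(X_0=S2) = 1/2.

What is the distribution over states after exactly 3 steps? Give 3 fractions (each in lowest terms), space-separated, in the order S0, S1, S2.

Answer: 517/1296 181/648 139/432

Derivation:
Propagating the distribution step by step (d_{t+1} = d_t * P):
d_0 = (S0=1/6, S1=1/3, S2=1/2)
  d_1[S0] = 1/6*1/2 + 1/3*1/3 + 1/2*1/3 = 13/36
  d_1[S1] = 1/6*1/6 + 1/3*1/6 + 1/2*1/2 = 1/3
  d_1[S2] = 1/6*1/3 + 1/3*1/2 + 1/2*1/6 = 11/36
d_1 = (S0=13/36, S1=1/3, S2=11/36)
  d_2[S0] = 13/36*1/2 + 1/3*1/3 + 11/36*1/3 = 85/216
  d_2[S1] = 13/36*1/6 + 1/3*1/6 + 11/36*1/2 = 29/108
  d_2[S2] = 13/36*1/3 + 1/3*1/2 + 11/36*1/6 = 73/216
d_2 = (S0=85/216, S1=29/108, S2=73/216)
  d_3[S0] = 85/216*1/2 + 29/108*1/3 + 73/216*1/3 = 517/1296
  d_3[S1] = 85/216*1/6 + 29/108*1/6 + 73/216*1/2 = 181/648
  d_3[S2] = 85/216*1/3 + 29/108*1/2 + 73/216*1/6 = 139/432
d_3 = (S0=517/1296, S1=181/648, S2=139/432)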